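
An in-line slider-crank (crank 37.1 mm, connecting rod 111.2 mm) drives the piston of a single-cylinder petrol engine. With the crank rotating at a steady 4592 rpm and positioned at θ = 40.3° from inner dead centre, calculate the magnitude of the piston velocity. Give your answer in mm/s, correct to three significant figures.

14500

ω = 2π·4592/60 = 480.9 rad/s
For an in-line slider-crank, x = r cosθ + √(L² − r² sin²θ), so v = −rω sinθ·[1 + r cosθ/√(L² − r² sin²θ)].
With r = 0.0371 m, L = 0.1112 m, θ = 40.3°: √(L² − r² sin²θ) = 0.10858 m.
v = −0.0371·480.9·0.64679·[1 + 0.0371·0.76267/0.10858] = -14.546 m/s.
|v| = 14.546 m/s = 14546 mm/s.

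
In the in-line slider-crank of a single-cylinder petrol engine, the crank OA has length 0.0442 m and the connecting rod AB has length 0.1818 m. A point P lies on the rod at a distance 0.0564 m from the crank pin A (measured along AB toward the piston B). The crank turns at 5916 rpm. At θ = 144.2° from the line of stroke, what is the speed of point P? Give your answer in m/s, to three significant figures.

21.5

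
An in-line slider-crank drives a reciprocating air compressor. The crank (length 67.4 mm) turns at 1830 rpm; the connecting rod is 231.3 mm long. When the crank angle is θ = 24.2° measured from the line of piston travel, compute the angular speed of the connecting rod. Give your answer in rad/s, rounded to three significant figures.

ω = 191.6 rad/s (converted from 1830 rpm).
The rod makes angle φ with the slider axis where L sinφ = r sinθ; differentiating, L cosφ·φ̇ = r ω cosθ.
L cosφ = √(L² − r² sin²θ) = 0.22964 m.
|ω_rod| = r ω |cosθ| / √(L² − r² sin²θ) = 0.0674·191.6·0.91212/0.22964 = 51.302 rad/s.

51.3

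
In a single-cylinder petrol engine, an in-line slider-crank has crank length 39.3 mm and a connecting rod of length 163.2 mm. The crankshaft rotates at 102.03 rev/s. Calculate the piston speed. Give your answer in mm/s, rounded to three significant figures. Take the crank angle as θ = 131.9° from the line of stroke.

15700

ω = 2π·102 = 641.1 rad/s
For an in-line slider-crank, x = r cosθ + √(L² − r² sin²θ), so v = −rω sinθ·[1 + r cosθ/√(L² − r² sin²θ)].
With r = 0.0393 m, L = 0.1632 m, θ = 131.9°: √(L² − r² sin²θ) = 0.16056 m.
v = −0.0393·641.1·0.74431·[1 + 0.0393·-0.66783/0.16056] = -15.687 m/s.
|v| = 15.687 m/s = 15687 mm/s.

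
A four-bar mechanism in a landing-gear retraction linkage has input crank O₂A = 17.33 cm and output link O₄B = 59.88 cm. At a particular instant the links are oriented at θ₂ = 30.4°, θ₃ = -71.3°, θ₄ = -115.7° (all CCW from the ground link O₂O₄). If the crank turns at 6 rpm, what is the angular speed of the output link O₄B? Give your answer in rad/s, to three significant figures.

0.255

ω₂ = 0.6283 rad/s (from 6 rpm).
Differentiating the loop-closure r₂e^{iθ₂}+r₃e^{iθ₃}=r₁+r₄e^{iθ₄} gives r₂ω₂e^{iθ₂}+r₃ω₃e^{iθ₃}=r₄ω₄e^{iθ₄}.
Eliminating the other unknown: ω₄ = r₂ω₂ sin(θ₂−θ₃) / [r₄ sin(θ₄−θ₃)].
Numerator sine = +0.97922; denominator sine = -0.69966.
Result = 0.1733·0.6283·(+0.97922) / (0.5988·(-0.69966)) = -0.2545 rad/s; magnitude 0.2545 rad/s.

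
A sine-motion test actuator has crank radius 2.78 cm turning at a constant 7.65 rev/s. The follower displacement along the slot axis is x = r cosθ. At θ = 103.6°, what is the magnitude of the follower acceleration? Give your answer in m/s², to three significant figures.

15.1

ω = 48.07 rad/s (from 7.65 rev/s).
x = r cosθ ⇒ ẍ = −rω² cosθ (ω constant).
|a| = rω²|cosθ| = 0.0278·(48.07)²·|cos 103.6°| = 15.103 m/s².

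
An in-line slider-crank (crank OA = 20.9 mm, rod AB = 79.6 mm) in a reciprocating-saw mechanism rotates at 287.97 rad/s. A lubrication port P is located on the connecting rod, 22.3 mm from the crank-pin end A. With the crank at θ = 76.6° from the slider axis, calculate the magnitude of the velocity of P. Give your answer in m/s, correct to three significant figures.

6.04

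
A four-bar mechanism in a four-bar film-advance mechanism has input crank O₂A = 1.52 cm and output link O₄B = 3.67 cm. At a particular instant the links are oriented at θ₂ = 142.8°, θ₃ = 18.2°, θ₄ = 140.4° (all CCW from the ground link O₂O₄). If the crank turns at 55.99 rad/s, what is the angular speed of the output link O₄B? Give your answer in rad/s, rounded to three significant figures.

22.6

ω₂ = 55.99 rad/s
Differentiating the loop-closure r₂e^{iθ₂}+r₃e^{iθ₃}=r₁+r₄e^{iθ₄} gives r₂ω₂e^{iθ₂}+r₃ω₃e^{iθ₃}=r₄ω₄e^{iθ₄}.
Eliminating the other unknown: ω₄ = r₂ω₂ sin(θ₂−θ₃) / [r₄ sin(θ₄−θ₃)].
Numerator sine = +0.82314; denominator sine = +0.84619.
Result = 0.0152·55.99·(+0.82314) / (0.0367·(+0.84619)) = +22.557 rad/s; magnitude 22.557 rad/s.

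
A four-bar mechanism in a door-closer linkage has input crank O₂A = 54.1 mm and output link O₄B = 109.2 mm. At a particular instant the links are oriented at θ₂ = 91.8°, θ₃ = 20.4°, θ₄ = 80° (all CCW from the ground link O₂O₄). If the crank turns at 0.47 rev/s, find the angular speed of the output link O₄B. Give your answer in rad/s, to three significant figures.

1.61

ω₂ = 2.953 rad/s (from 0.47 rev/s).
Differentiating the loop-closure r₂e^{iθ₂}+r₃e^{iθ₃}=r₁+r₄e^{iθ₄} gives r₂ω₂e^{iθ₂}+r₃ω₃e^{iθ₃}=r₄ω₄e^{iθ₄}.
Eliminating the other unknown: ω₄ = r₂ω₂ sin(θ₂−θ₃) / [r₄ sin(θ₄−θ₃)].
Numerator sine = +0.94777; denominator sine = +0.86251.
Result = 0.0541·2.953·(+0.94777) / (0.1092·(+0.86251)) = +1.6076 rad/s; magnitude 1.6076 rad/s.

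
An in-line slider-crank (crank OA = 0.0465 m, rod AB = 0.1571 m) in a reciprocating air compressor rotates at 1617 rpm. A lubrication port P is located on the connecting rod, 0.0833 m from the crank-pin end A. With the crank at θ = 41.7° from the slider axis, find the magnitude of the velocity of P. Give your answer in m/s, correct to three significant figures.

ω = 169.3 rad/s.  Crank-pin speed |V_A| = rω = 7.8739 m/s, perpendicular to OA.
Rod angle: sinφ = −(r/L) sinθ ⇒ φ = -11.356°; ω_rod = −rω cosθ/√(L²−r²sin²θ) = -38.169 rad/s.
V_P = V_A + ω_rod × AP, with AP = 0.0833 m along the rod.
Components: V_Px = −rω sinθ − a·ω_rod·sinφ = -5.864 m/s;  V_Py = rω cosθ + a·ω_rod·cosφ = +2.7617 m/s.
|V_P| = √(V_Px² + V_Py²) = 6.4818 m/s.

6.48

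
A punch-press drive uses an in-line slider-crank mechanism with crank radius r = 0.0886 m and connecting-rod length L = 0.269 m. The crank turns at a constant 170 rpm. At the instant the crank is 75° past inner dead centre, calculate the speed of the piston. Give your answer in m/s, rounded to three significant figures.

ω = 2π·170/60 = 17.8 rad/s
For an in-line slider-crank, x = r cosθ + √(L² − r² sin²θ), so v = −rω sinθ·[1 + r cosθ/√(L² − r² sin²θ)].
With r = 0.0886 m, L = 0.269 m, θ = 75°: √(L² − r² sin²θ) = 0.25502 m.
v = −0.0886·17.8·0.96593·[1 + 0.0886·0.25882/0.25502] = -1.6605 m/s.
|v| = 1.6605 m/s.

1.66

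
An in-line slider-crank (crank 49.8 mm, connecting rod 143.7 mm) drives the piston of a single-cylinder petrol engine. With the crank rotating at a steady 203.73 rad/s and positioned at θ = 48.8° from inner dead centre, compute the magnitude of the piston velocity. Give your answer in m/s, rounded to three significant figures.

ω = 203.7 rad/s
For an in-line slider-crank, x = r cosθ + √(L² − r² sin²θ), so v = −rω sinθ·[1 + r cosθ/√(L² − r² sin²θ)].
With r = 0.0498 m, L = 0.1437 m, θ = 48.8°: √(L² − r² sin²θ) = 0.13873 m.
v = −0.0498·203.7·0.75241·[1 + 0.0498·0.65869/0.13873] = -9.4389 m/s.
|v| = 9.4389 m/s.

9.44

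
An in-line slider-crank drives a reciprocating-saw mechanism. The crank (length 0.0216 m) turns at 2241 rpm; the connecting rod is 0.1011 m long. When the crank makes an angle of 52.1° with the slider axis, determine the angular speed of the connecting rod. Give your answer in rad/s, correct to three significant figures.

ω = 234.7 rad/s (converted from 2241 rpm).
The rod makes angle φ with the slider axis where L sinφ = r sinθ; differentiating, L cosφ·φ̇ = r ω cosθ.
L cosφ = √(L² − r² sin²θ) = 0.099653 m.
|ω_rod| = r ω |cosθ| / √(L² − r² sin²θ) = 0.0216·234.7·0.61429/0.099653 = 31.247 rad/s.

31.2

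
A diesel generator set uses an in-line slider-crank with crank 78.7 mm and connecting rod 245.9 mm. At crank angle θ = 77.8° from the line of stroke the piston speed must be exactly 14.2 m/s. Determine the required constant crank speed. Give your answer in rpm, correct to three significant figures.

For an in-line slider-crank, |v_piston| = rω|sinθ|·[1 + r cosθ/√(L² − r² sin²θ)].
With r = 0.0787 m, L = 0.2459 m, θ = 77.8°: the bracketed kinematic factor |dx/dθ| = 0.0824 m.
ω = v/|dx/dθ| = 14.2/0.0824 = 172.33 rad/s.
N = 60ω/(2π) = 1645.6 rpm.

1650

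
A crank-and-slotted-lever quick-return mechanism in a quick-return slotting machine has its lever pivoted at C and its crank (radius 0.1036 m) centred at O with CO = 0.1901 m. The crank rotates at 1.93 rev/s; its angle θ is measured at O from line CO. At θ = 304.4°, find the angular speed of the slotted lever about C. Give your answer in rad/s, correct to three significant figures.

3.83

ω = 12.13 rad/s (from 1.93 rev/s).
Crank pin A relative to C: A = (d + r cosθ, r sinθ); lever angle φ = atan2(r sinθ, d + r cosθ).
Differentiating tanφ: φ̇ = rω(d cosθ + r)/(d² + r² + 2dr cosθ).
d² + r² + 2dr cosθ = |CA|² = 0.0691243 m²;  d cosθ + r = +0.211 m.
|ω_lever| = |0.1036·12.13·+0.211| / 0.0691243 = 3.8349 rad/s.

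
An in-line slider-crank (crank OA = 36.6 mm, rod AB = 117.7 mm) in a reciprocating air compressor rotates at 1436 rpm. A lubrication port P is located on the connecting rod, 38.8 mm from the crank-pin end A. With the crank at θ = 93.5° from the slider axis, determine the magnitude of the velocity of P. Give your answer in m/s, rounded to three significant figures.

5.46

ω = 150.4 rad/s.  Crank-pin speed |V_A| = rω = 5.5038 m/s, perpendicular to OA.
Rod angle: sinφ = −(r/L) sinθ ⇒ φ = -18.082°; ω_rod = −rω cosθ/√(L²−r²sin²θ) = +3.003 rad/s.
V_P = V_A + ω_rod × AP, with AP = 0.0388 m along the rod.
Components: V_Px = −rω sinθ − a·ω_rod·sinφ = -5.4574 m/s;  V_Py = rω cosθ + a·ω_rod·cosφ = -0.22524 m/s.
|V_P| = √(V_Px² + V_Py²) = 5.462 m/s.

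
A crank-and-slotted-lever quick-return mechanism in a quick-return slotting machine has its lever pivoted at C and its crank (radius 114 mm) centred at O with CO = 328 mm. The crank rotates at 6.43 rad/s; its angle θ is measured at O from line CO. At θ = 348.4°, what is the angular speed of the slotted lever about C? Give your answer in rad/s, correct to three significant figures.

1.65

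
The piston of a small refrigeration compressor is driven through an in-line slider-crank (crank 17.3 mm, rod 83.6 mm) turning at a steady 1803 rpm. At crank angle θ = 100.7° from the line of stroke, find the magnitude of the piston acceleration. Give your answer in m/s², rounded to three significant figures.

ω = 2π·1803/60 = 188.8 rad/s
x(θ) = r cosθ + √(L² − r² sin²θ); with ω constant, a = ω²·d²x/dθ².
d²x/dθ² = −r cosθ − r²(cos2θ)/√u − r⁴ sin²2θ/(4u^{3/2}),  u = L² − r² sin²θ = 0.00669999 m².
Substituting r = 0.0173 m, L = 0.0836 m, θ = 100.7°: d²x/dθ² = +0.0066109 m.
a = ω²·d²x/dθ² = (188.8)²·(+0.0066109) = +235.67 m/s²;  |a| = 235.67 m/s².

236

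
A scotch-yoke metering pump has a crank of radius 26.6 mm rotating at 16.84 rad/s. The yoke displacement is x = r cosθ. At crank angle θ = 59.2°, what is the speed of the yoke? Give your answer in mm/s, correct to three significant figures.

385

ω = 16.84 rad/s
x = r cosθ ⇒ ẋ = −rω sinθ.
|v| = rω|sinθ| = 0.0266·16.84·|sin 59.2°| = 0.38477 m/s = 384.77 mm/s.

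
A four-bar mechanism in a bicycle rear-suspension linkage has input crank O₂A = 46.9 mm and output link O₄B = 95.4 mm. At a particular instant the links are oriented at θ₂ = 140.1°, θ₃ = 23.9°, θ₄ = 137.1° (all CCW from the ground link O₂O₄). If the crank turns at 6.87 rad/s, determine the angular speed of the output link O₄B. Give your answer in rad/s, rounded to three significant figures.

ω₂ = 6.87 rad/s
Differentiating the loop-closure r₂e^{iθ₂}+r₃e^{iθ₃}=r₁+r₄e^{iθ₄} gives r₂ω₂e^{iθ₂}+r₃ω₃e^{iθ₃}=r₄ω₄e^{iθ₄}.
Eliminating the other unknown: ω₄ = r₂ω₂ sin(θ₂−θ₃) / [r₄ sin(θ₄−θ₃)].
Numerator sine = +0.89726; denominator sine = +0.91914.
Result = 0.0469·6.87·(+0.89726) / (0.0954·(+0.91914)) = +3.297 rad/s; magnitude 3.297 rad/s.

3.30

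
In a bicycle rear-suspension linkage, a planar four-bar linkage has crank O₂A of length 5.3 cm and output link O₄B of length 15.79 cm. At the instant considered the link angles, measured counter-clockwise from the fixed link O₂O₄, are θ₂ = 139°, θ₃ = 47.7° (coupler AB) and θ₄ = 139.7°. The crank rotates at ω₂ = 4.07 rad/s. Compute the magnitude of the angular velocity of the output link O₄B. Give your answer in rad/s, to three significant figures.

1.37

ω₂ = 4.07 rad/s
Differentiating the loop-closure r₂e^{iθ₂}+r₃e^{iθ₃}=r₁+r₄e^{iθ₄} gives r₂ω₂e^{iθ₂}+r₃ω₃e^{iθ₃}=r₄ω₄e^{iθ₄}.
Eliminating the other unknown: ω₄ = r₂ω₂ sin(θ₂−θ₃) / [r₄ sin(θ₄−θ₃)].
Numerator sine = +0.99974; denominator sine = +0.99939.
Result = 0.053·4.07·(+0.99974) / (0.1579·(+0.99939)) = +1.3666 rad/s; magnitude 1.3666 rad/s.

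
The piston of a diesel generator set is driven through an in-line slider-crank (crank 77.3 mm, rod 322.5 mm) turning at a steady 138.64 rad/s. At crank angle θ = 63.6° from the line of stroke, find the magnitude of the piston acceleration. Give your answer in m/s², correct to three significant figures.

444

ω = 138.6 rad/s
x(θ) = r cosθ + √(L² − r² sin²θ); with ω constant, a = ω²·d²x/dθ².
d²x/dθ² = −r cosθ − r²(cos2θ)/√u − r⁴ sin²2θ/(4u^{3/2}),  u = L² − r² sin²θ = 0.0992123 m².
Substituting r = 0.0773 m, L = 0.3225 m, θ = 63.6°: d²x/dθ² = -0.023082 m.
a = ω²·d²x/dθ² = (138.6)²·(-0.023082) = -443.66 m/s²;  |a| = 443.66 m/s².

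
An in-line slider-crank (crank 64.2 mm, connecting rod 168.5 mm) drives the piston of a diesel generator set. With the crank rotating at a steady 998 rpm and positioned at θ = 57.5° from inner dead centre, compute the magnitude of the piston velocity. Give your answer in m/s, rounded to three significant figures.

6.88

ω = 2π·998/60 = 104.5 rad/s
For an in-line slider-crank, x = r cosθ + √(L² − r² sin²θ), so v = −rω sinθ·[1 + r cosθ/√(L² − r² sin²θ)].
With r = 0.0642 m, L = 0.1685 m, θ = 57.5°: √(L² − r² sin²θ) = 0.15956 m.
v = −0.0642·104.5·0.84339·[1 + 0.0642·0.53730/0.15956] = -6.8821 m/s.
|v| = 6.8821 m/s.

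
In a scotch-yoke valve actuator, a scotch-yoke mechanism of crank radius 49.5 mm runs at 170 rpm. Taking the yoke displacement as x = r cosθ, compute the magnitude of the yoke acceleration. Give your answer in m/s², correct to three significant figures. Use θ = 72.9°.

4.61

ω = 17.8 rad/s (from 170 rpm).
x = r cosθ ⇒ ẍ = −rω² cosθ (ω constant).
|a| = rω²|cosθ| = 0.0495·(17.8)²·|cos 72.9°| = 4.6128 m/s².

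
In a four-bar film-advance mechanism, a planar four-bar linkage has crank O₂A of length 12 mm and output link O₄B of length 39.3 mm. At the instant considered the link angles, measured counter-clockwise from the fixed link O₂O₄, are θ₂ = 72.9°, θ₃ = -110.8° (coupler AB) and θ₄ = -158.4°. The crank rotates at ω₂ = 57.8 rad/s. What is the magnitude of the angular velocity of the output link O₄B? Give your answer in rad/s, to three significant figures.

1.54

ω₂ = 57.8 rad/s
Differentiating the loop-closure r₂e^{iθ₂}+r₃e^{iθ₃}=r₁+r₄e^{iθ₄} gives r₂ω₂e^{iθ₂}+r₃ω₃e^{iθ₃}=r₄ω₄e^{iθ₄}.
Eliminating the other unknown: ω₄ = r₂ω₂ sin(θ₂−θ₃) / [r₄ sin(θ₄−θ₃)].
Numerator sine = -0.06453; denominator sine = -0.73846.
Result = 0.012·57.8·(-0.06453) / (0.0393·(-0.73846)) = +1.5423 rad/s; magnitude 1.5423 rad/s.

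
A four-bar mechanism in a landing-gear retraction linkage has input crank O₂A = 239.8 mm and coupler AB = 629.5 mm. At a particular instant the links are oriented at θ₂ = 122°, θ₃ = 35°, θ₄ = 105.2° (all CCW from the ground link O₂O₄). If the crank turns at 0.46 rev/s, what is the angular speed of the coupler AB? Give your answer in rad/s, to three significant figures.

0.338

ω₂ = 2.89 rad/s (from 0.46 rev/s).
Differentiating the loop-closure r₂e^{iθ₂}+r₃e^{iθ₃}=r₁+r₄e^{iθ₄} gives r₂ω₂e^{iθ₂}+r₃ω₃e^{iθ₃}=r₄ω₄e^{iθ₄}.
Eliminating the other unknown: ω₃ = r₂ω₂ sin(θ₄−θ₂) / [r₃ sin(θ₃−θ₄)].
Numerator sine = -0.28903; denominator sine = -0.94088.
Result = 0.2398·2.89·(-0.28903) / (0.6295·(-0.94088)) = +0.33822 rad/s; magnitude 0.33822 rad/s.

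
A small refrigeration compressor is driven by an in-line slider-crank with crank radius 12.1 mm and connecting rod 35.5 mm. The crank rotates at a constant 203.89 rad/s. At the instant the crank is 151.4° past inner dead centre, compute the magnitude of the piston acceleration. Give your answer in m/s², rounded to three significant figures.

ω = 203.9 rad/s
x(θ) = r cosθ + √(L² − r² sin²θ); with ω constant, a = ω²·d²x/dθ².
d²x/dθ² = −r cosθ − r²(cos2θ)/√u − r⁴ sin²2θ/(4u^{3/2}),  u = L² − r² sin²θ = 0.0012267 m².
Substituting r = 0.0121 m, L = 0.0355 m, θ = 151.4°: d²x/dθ² = +0.008271 m.
a = ω²·d²x/dθ² = (203.9)²·(+0.008271) = +343.83 m/s²;  |a| = 343.83 m/s².

344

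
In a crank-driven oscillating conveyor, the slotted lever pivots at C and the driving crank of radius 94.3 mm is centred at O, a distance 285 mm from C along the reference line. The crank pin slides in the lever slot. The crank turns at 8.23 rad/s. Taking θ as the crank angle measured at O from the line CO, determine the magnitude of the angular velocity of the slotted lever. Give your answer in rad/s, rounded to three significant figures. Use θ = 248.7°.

0.101

ω = 8.23 rad/s
Crank pin A relative to C: A = (d + r cosθ, r sinθ); lever angle φ = atan2(r sinθ, d + r cosθ).
Differentiating tanφ: φ̇ = rω(d cosθ + r)/(d² + r² + 2dr cosθ).
d² + r² + 2dr cosθ = |CA|² = 0.0705924 m²;  d cosθ + r = -0.0092266 m.
|ω_lever| = |0.0943·8.23·-0.0092266| / 0.0705924 = 0.10144 rad/s.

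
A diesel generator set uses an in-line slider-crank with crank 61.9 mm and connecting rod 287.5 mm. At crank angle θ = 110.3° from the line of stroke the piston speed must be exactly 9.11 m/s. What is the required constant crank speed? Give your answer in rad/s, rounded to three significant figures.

For an in-line slider-crank, |v_piston| = rω|sinθ|·[1 + r cosθ/√(L² − r² sin²θ)].
With r = 0.0619 m, L = 0.2875 m, θ = 110.3°: the bracketed kinematic factor |dx/dθ| = 0.053628 m.
ω = v/|dx/dθ| = 9.11/0.053628 = 169.88 rad/s.

170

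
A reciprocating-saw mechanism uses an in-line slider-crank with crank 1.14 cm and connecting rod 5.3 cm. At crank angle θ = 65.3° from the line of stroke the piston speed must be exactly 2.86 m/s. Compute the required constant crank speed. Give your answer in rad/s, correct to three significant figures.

253

For an in-line slider-crank, |v_piston| = rω|sinθ|·[1 + r cosθ/√(L² − r² sin²θ)].
With r = 0.0114 m, L = 0.053 m, θ = 65.3°: the bracketed kinematic factor |dx/dθ| = 0.011306 m.
ω = v/|dx/dθ| = 2.86/0.011306 = 252.96 rad/s.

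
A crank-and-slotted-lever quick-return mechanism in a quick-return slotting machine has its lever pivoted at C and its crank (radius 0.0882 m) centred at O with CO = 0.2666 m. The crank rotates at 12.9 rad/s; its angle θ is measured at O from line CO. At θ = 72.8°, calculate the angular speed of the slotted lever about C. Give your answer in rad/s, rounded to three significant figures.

2.05

ω = 12.9 rad/s
Crank pin A relative to C: A = (d + r cosθ, r sinθ); lever angle φ = atan2(r sinθ, d + r cosθ).
Differentiating tanφ: φ̇ = rω(d cosθ + r)/(d² + r² + 2dr cosθ).
d² + r² + 2dr cosθ = |CA|² = 0.0927614 m²;  d cosθ + r = +0.16704 m.
|ω_lever| = |0.0882·12.9·+0.16704| / 0.0927614 = 2.0488 rad/s.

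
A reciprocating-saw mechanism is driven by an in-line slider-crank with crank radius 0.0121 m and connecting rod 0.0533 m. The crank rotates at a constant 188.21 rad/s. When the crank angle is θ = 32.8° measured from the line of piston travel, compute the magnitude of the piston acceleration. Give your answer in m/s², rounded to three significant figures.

402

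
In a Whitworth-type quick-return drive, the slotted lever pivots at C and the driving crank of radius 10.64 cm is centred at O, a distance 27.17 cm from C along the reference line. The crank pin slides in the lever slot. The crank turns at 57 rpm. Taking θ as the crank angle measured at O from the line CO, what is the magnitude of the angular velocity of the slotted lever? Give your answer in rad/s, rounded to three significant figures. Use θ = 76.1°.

1.10

ω = 5.969 rad/s (from 57 rpm).
Crank pin A relative to C: A = (d + r cosθ, r sinθ); lever angle φ = atan2(r sinθ, d + r cosθ).
Differentiating tanφ: φ̇ = rω(d cosθ + r)/(d² + r² + 2dr cosθ).
d² + r² + 2dr cosθ = |CA|² = 0.0990313 m²;  d cosθ + r = +0.17167 m.
|ω_lever| = |0.1064·5.969·+0.17167| / 0.0990313 = 1.1009 rad/s.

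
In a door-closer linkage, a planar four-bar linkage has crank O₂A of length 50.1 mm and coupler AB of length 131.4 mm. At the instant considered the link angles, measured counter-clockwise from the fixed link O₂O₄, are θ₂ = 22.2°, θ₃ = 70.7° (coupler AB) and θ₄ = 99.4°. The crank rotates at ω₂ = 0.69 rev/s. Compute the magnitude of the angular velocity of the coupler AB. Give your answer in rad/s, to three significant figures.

ω₂ = 4.335 rad/s (from 0.69 rev/s).
Differentiating the loop-closure r₂e^{iθ₂}+r₃e^{iθ₃}=r₁+r₄e^{iθ₄} gives r₂ω₂e^{iθ₂}+r₃ω₃e^{iθ₃}=r₄ω₄e^{iθ₄}.
Eliminating the other unknown: ω₃ = r₂ω₂ sin(θ₄−θ₂) / [r₃ sin(θ₃−θ₄)].
Numerator sine = +0.97515; denominator sine = -0.48022.
Result = 0.0501·4.335·(+0.97515) / (0.1314·(-0.48022)) = -3.3566 rad/s; magnitude 3.3566 rad/s.

3.36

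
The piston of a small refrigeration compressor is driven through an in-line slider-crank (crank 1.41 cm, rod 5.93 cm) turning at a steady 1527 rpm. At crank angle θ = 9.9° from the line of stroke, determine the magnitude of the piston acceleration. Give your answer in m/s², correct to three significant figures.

ω = 2π·1527/60 = 159.9 rad/s
x(θ) = r cosθ + √(L² − r² sin²θ); with ω constant, a = ω²·d²x/dθ².
d²x/dθ² = −r cosθ − r²(cos2θ)/√u − r⁴ sin²2θ/(4u^{3/2}),  u = L² − r² sin²θ = 0.00351061 m².
Substituting r = 0.0141 m, L = 0.0593 m, θ = 9.9°: d²x/dθ² = -0.017053 m.
a = ω²·d²x/dθ² = (159.9)²·(-0.017053) = -436.04 m/s²;  |a| = 436.04 m/s².

436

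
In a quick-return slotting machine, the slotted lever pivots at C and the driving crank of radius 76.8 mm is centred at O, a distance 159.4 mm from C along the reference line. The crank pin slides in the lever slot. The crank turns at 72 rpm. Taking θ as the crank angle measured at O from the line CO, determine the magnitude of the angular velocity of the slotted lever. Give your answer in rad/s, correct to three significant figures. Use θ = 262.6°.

1.16

ω = 7.54 rad/s (from 72 rpm).
Crank pin A relative to C: A = (d + r cosθ, r sinθ); lever angle φ = atan2(r sinθ, d + r cosθ).
Differentiating tanφ: φ̇ = rω(d cosθ + r)/(d² + r² + 2dr cosθ).
d² + r² + 2dr cosθ = |CA|² = 0.0281532 m²;  d cosθ + r = +0.05627 m.
|ω_lever| = |0.0768·7.54·+0.05627| / 0.0281532 = 1.1574 rad/s.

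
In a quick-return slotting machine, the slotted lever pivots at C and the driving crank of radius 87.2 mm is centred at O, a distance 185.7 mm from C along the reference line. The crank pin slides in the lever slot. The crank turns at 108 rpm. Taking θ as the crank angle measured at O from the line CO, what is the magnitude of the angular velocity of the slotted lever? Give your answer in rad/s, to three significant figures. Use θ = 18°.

3.57

ω = 11.31 rad/s (from 108 rpm).
Crank pin A relative to C: A = (d + r cosθ, r sinθ); lever angle φ = atan2(r sinθ, d + r cosθ).
Differentiating tanφ: φ̇ = rω(d cosθ + r)/(d² + r² + 2dr cosθ).
d² + r² + 2dr cosθ = |CA|² = 0.0728893 m²;  d cosθ + r = +0.26381 m.
|ω_lever| = |0.0872·11.31·+0.26381| / 0.0728893 = 3.5694 rad/s.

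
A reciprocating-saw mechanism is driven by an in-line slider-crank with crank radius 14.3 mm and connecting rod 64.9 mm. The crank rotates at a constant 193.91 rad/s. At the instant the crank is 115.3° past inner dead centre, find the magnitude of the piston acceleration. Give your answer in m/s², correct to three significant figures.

ω = 193.9 rad/s
x(θ) = r cosθ + √(L² − r² sin²θ); with ω constant, a = ω²·d²x/dθ².
d²x/dθ² = −r cosθ − r²(cos2θ)/√u − r⁴ sin²2θ/(4u^{3/2}),  u = L² − r² sin²θ = 0.00404487 m².
Substituting r = 0.0143 m, L = 0.0649 m, θ = 115.3°: d²x/dθ² = +0.0081278 m.
a = ω²·d²x/dθ² = (193.9)²·(+0.0081278) = +305.61 m/s²;  |a| = 305.61 m/s².

306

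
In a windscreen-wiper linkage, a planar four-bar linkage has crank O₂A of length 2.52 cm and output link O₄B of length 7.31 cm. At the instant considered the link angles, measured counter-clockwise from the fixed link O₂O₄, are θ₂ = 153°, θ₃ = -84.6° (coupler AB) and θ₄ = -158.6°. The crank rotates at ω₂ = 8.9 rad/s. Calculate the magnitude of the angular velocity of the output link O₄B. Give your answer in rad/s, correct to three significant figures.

ω₂ = 8.9 rad/s
Differentiating the loop-closure r₂e^{iθ₂}+r₃e^{iθ₃}=r₁+r₄e^{iθ₄} gives r₂ω₂e^{iθ₂}+r₃ω₃e^{iθ₃}=r₄ω₄e^{iθ₄}.
Eliminating the other unknown: ω₄ = r₂ω₂ sin(θ₂−θ₃) / [r₄ sin(θ₄−θ₃)].
Numerator sine = -0.84433; denominator sine = -0.96126.
Result = 0.0252·8.9·(-0.84433) / (0.0731·(-0.96126)) = +2.6949 rad/s; magnitude 2.6949 rad/s.

2.69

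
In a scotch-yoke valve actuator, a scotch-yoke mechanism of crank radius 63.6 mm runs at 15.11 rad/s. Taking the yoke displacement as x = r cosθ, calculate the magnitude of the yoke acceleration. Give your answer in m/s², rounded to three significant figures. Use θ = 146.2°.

12.1

ω = 15.11 rad/s
x = r cosθ ⇒ ẍ = −rω² cosθ (ω constant).
|a| = rω²|cosθ| = 0.0636·(15.11)²·|cos 146.2°| = 12.066 m/s².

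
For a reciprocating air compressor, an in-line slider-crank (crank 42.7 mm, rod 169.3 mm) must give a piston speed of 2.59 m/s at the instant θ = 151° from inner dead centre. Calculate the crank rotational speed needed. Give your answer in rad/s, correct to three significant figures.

161

For an in-line slider-crank, |v_piston| = rω|sinθ|·[1 + r cosθ/√(L² − r² sin²θ)].
With r = 0.0427 m, L = 0.1693 m, θ = 151°: the bracketed kinematic factor |dx/dθ| = 0.0161 m.
ω = v/|dx/dθ| = 2.59/0.0161 = 160.87 rad/s.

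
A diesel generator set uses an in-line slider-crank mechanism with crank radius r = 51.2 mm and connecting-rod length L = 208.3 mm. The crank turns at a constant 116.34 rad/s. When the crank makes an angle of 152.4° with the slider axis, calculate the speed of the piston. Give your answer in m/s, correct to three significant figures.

2.15

ω = 116.3 rad/s
For an in-line slider-crank, x = r cosθ + √(L² − r² sin²θ), so v = −rω sinθ·[1 + r cosθ/√(L² − r² sin²θ)].
With r = 0.0512 m, L = 0.2083 m, θ = 152.4°: √(L² − r² sin²θ) = 0.20694 m.
v = −0.0512·116.3·0.46330·[1 + 0.0512·-0.88620/0.20694] = -2.1546 m/s.
|v| = 2.1546 m/s.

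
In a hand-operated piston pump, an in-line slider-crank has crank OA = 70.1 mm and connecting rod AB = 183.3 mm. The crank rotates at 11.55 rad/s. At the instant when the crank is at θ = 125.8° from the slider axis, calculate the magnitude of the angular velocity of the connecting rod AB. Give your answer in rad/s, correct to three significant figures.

2.72

ω = 11.55 rad/s
The rod makes angle φ with the slider axis where L sinφ = r sinθ; differentiating, L cosφ·φ̇ = r ω cosθ.
L cosφ = √(L² − r² sin²θ) = 0.17426 m.
|ω_rod| = r ω |cosθ| / √(L² − r² sin²θ) = 0.0701·11.55·0.58496/0.17426 = 2.7179 rad/s.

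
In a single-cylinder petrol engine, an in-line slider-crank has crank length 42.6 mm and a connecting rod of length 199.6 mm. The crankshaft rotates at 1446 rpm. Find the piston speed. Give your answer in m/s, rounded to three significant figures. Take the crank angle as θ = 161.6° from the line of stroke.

ω = 2π·1446/60 = 151.4 rad/s
For an in-line slider-crank, x = r cosθ + √(L² − r² sin²θ), so v = −rω sinθ·[1 + r cosθ/√(L² − r² sin²θ)].
With r = 0.0426 m, L = 0.1996 m, θ = 161.6°: √(L² − r² sin²θ) = 0.19915 m.
v = −0.0426·151.4·0.31565·[1 + 0.0426·-0.94888/0.19915] = -1.6229 m/s.
|v| = 1.6229 m/s.

1.62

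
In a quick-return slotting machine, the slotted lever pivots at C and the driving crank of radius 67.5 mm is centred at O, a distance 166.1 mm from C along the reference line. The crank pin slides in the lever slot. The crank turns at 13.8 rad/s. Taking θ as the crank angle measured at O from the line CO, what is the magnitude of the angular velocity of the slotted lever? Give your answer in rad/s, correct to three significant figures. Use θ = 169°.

ω = 13.8 rad/s
Crank pin A relative to C: A = (d + r cosθ, r sinθ); lever angle φ = atan2(r sinθ, d + r cosθ).
Differentiating tanφ: φ̇ = rω(d cosθ + r)/(d² + r² + 2dr cosθ).
d² + r² + 2dr cosθ = |CA|² = 0.0101339 m²;  d cosθ + r = -0.095548 m.
|ω_lever| = |0.0675·13.8·-0.095548| / 0.0101339 = 8.7827 rad/s.

8.78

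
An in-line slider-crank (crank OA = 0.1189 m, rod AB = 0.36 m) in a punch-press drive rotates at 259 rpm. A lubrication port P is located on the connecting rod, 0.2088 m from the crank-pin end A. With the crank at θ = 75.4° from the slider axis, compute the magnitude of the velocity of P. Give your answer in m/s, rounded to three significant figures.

3.30

ω = 27.12 rad/s.  Crank-pin speed |V_A| = rω = 3.2249 m/s, perpendicular to OA.
Rod angle: sinφ = −(r/L) sinθ ⇒ φ = -18.640°; ω_rod = −rω cosθ/√(L²−r²sin²θ) = -2.383 rad/s.
V_P = V_A + ω_rod × AP, with AP = 0.2088 m along the rod.
Components: V_Px = −rω sinθ − a·ω_rod·sinφ = -3.2798 m/s;  V_Py = rω cosθ + a·ω_rod·cosφ = +0.34141 m/s.
|V_P| = √(V_Px² + V_Py²) = 3.2975 m/s.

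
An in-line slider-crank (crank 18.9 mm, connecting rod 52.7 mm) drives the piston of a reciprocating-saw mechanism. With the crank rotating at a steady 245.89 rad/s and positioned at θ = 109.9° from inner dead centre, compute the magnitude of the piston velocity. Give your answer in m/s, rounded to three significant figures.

3.80

ω = 245.9 rad/s
For an in-line slider-crank, x = r cosθ + √(L² − r² sin²θ), so v = −rω sinθ·[1 + r cosθ/√(L² − r² sin²θ)].
With r = 0.0189 m, L = 0.0527 m, θ = 109.9°: √(L² − r² sin²θ) = 0.049613 m.
v = −0.0189·245.9·0.94029·[1 + 0.0189·-0.34038/0.049613] = -3.8032 m/s.
|v| = 3.8032 m/s.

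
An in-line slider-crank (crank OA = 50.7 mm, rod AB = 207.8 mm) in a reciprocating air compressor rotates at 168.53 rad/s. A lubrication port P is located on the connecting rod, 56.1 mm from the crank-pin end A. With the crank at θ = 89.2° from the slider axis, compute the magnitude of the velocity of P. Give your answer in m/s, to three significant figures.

ω = 168.5 rad/s.  Crank-pin speed |V_A| = rω = 8.5445 m/s, perpendicular to OA.
Rod angle: sinφ = −(r/L) sinθ ⇒ φ = -14.120°; ω_rod = −rω cosθ/√(L²−r²sin²θ) = -0.59199 rad/s.
V_P = V_A + ω_rod × AP, with AP = 0.0561 m along the rod.
Components: V_Px = −rω sinθ − a·ω_rod·sinφ = -8.5517 m/s;  V_Py = rω cosθ + a·ω_rod·cosφ = +0.087092 m/s.
|V_P| = √(V_Px² + V_Py²) = 8.5522 m/s.

8.55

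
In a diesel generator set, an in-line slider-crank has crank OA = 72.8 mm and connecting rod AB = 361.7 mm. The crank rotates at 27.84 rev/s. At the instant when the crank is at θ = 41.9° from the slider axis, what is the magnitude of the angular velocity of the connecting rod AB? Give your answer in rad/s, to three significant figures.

26.4

ω = 174.9 rad/s (converted from 27.84 rev/s).
The rod makes angle φ with the slider axis where L sinφ = r sinθ; differentiating, L cosφ·φ̇ = r ω cosθ.
L cosφ = √(L² − r² sin²θ) = 0.35842 m.
|ω_rod| = r ω |cosθ| / √(L² − r² sin²θ) = 0.0728·174.9·0.74431/0.35842 = 26.445 rad/s.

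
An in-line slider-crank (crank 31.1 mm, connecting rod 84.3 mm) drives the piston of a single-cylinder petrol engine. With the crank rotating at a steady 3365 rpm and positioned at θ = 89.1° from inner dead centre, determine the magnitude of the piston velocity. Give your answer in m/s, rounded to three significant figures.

11.0

ω = 2π·3365/60 = 352.4 rad/s
For an in-line slider-crank, x = r cosθ + √(L² − r² sin²θ), so v = −rω sinθ·[1 + r cosθ/√(L² − r² sin²θ)].
With r = 0.0311 m, L = 0.0843 m, θ = 89.1°: √(L² − r² sin²θ) = 0.078355 m.
v = −0.0311·352.4·0.99988·[1 + 0.0311·0.01571/0.078355] = -11.026 m/s.
|v| = 11.026 m/s.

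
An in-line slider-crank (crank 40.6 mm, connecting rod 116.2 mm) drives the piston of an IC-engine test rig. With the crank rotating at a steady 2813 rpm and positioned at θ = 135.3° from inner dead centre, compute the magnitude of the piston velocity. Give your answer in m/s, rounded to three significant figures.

ω = 2π·2813/60 = 294.6 rad/s
For an in-line slider-crank, x = r cosθ + √(L² − r² sin²θ), so v = −rω sinθ·[1 + r cosθ/√(L² − r² sin²θ)].
With r = 0.0406 m, L = 0.1162 m, θ = 135.3°: √(L² − r² sin²θ) = 0.11264 m.
v = −0.0406·294.6·0.70339·[1 + 0.0406·-0.71080/0.11264] = -6.2571 m/s.
|v| = 6.2571 m/s.

6.26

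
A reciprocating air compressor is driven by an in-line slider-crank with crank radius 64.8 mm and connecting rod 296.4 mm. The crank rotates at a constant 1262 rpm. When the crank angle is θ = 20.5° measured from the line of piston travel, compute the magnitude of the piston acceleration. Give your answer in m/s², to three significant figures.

ω = 2π·1262/60 = 132.2 rad/s
x(θ) = r cosθ + √(L² − r² sin²θ); with ω constant, a = ω²·d²x/dθ².
d²x/dθ² = −r cosθ − r²(cos2θ)/√u − r⁴ sin²2θ/(4u^{3/2}),  u = L² − r² sin²θ = 0.087338 m².
Substituting r = 0.0648 m, L = 0.2964 m, θ = 20.5°: d²x/dθ² = -0.071493 m.
a = ω²·d²x/dθ² = (132.2)²·(-0.071493) = -1248.6 m/s²;  |a| = 1248.6 m/s².

1250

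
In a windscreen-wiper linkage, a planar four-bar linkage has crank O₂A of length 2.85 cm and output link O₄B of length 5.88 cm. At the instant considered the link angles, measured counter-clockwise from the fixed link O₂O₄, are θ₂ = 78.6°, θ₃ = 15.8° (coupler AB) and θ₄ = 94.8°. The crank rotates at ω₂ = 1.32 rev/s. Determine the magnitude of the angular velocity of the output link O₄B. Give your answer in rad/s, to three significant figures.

ω₂ = 8.294 rad/s (from 1.32 rev/s).
Differentiating the loop-closure r₂e^{iθ₂}+r₃e^{iθ₃}=r₁+r₄e^{iθ₄} gives r₂ω₂e^{iθ₂}+r₃ω₃e^{iθ₃}=r₄ω₄e^{iθ₄}.
Eliminating the other unknown: ω₄ = r₂ω₂ sin(θ₂−θ₃) / [r₄ sin(θ₄−θ₃)].
Numerator sine = +0.88942; denominator sine = +0.98163.
Result = 0.0285·8.294·(+0.88942) / (0.0588·(+0.98163)) = +3.6423 rad/s; magnitude 3.6423 rad/s.

3.64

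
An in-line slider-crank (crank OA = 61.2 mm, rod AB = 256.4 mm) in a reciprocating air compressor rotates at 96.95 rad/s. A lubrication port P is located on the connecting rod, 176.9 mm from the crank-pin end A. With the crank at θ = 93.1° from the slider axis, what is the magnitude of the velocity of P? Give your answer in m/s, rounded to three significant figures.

5.87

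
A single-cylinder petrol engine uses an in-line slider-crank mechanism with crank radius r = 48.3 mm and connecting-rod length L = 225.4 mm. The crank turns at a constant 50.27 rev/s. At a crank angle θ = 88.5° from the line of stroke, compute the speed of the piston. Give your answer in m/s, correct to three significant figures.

15.3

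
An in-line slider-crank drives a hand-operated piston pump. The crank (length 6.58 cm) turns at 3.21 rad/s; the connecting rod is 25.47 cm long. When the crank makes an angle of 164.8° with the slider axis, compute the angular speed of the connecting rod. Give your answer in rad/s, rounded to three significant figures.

0.802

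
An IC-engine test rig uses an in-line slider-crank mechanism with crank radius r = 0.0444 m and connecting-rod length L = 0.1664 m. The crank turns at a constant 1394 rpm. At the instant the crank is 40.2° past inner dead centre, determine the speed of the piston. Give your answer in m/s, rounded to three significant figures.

ω = 2π·1394/60 = 146 rad/s
For an in-line slider-crank, x = r cosθ + √(L² − r² sin²θ), so v = −rω sinθ·[1 + r cosθ/√(L² − r² sin²θ)].
With r = 0.0444 m, L = 0.1664 m, θ = 40.2°: √(L² − r² sin²θ) = 0.16391 m.
v = −0.0444·146·0.64546·[1 + 0.0444·0.76380/0.16391] = -5.0491 m/s.
|v| = 5.0491 m/s.

5.05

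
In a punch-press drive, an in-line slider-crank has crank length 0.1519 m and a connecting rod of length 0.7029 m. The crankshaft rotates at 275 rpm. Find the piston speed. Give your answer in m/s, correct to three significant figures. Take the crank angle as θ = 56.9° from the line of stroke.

4.10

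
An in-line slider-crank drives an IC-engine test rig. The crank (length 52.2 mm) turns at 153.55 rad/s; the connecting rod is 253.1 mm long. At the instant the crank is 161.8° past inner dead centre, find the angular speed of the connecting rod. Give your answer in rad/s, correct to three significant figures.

ω = 153.6 rad/s
The rod makes angle φ with the slider axis where L sinφ = r sinθ; differentiating, L cosφ·φ̇ = r ω cosθ.
L cosφ = √(L² − r² sin²θ) = 0.25257 m.
|ω_rod| = r ω |cosθ| / √(L² − r² sin²θ) = 0.0522·153.6·0.94997/0.25257 = 30.147 rad/s.

30.1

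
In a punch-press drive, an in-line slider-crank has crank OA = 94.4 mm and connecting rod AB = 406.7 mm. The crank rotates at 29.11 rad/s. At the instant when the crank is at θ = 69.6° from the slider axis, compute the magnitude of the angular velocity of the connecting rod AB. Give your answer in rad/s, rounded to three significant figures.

ω = 29.11 rad/s
The rod makes angle φ with the slider axis where L sinφ = r sinθ; differentiating, L cosφ·φ̇ = r ω cosθ.
L cosφ = √(L² − r² sin²θ) = 0.39696 m.
|ω_rod| = r ω |cosθ| / √(L² − r² sin²θ) = 0.0944·29.11·0.34857/0.39696 = 2.413 rad/s.

2.41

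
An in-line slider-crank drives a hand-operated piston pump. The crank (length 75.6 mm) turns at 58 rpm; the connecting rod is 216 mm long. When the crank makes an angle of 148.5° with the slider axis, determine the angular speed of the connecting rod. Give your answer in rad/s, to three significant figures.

ω = 6.074 rad/s (converted from 58 rpm).
The rod makes angle φ with the slider axis where L sinφ = r sinθ; differentiating, L cosφ·φ̇ = r ω cosθ.
L cosφ = √(L² − r² sin²θ) = 0.21236 m.
|ω_rod| = r ω |cosθ| / √(L² − r² sin²θ) = 0.0756·6.074·0.85264/0.21236 = 1.8436 rad/s.

1.84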